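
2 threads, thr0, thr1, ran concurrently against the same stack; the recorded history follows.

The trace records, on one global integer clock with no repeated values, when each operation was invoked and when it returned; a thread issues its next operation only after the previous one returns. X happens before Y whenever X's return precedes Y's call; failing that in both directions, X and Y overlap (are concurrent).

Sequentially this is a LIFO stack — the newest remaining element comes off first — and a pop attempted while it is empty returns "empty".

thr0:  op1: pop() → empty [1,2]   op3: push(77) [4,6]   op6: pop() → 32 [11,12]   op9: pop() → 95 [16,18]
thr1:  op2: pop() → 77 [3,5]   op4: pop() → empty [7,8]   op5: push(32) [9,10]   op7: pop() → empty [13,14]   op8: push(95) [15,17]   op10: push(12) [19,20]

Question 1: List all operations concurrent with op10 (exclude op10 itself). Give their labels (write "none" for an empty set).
none

op10 runs from 19 to 20; window-overlapping ops are concurrent
op1 [1,2]: before
op2 [3,5]: before
op3 [4,6]: before
op4 [7,8]: before
op5 [9,10]: before
op6 [11,12]: before
op7 [13,14]: before
op8 [15,17]: before
op9 [16,18]: before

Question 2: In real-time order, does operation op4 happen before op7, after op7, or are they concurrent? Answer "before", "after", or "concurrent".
before

op4 spans [7,8], op7 spans [13,14]
resp(op4)=8 < inv(op7)=13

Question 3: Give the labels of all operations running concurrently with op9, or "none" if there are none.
op8

concurrent with op9 ([16,18]): every op whose interval crosses 16..18
op1 [1,2]: before
op2 [3,5]: before
op3 [4,6]: before
op4 [7,8]: before
op5 [9,10]: before
op6 [11,12]: before
op7 [13,14]: before
op8 [15,17]: concurrent
op10 [19,20]: after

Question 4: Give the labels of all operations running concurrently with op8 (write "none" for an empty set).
op9

overlap test against op8 [15,17]: concurrent iff the interval meets 15..17
op1 [1,2]: before
op2 [3,5]: before
op3 [4,6]: before
op4 [7,8]: before
op5 [9,10]: before
op6 [11,12]: before
op7 [13,14]: before
op9 [16,18]: concurrent
op10 [19,20]: after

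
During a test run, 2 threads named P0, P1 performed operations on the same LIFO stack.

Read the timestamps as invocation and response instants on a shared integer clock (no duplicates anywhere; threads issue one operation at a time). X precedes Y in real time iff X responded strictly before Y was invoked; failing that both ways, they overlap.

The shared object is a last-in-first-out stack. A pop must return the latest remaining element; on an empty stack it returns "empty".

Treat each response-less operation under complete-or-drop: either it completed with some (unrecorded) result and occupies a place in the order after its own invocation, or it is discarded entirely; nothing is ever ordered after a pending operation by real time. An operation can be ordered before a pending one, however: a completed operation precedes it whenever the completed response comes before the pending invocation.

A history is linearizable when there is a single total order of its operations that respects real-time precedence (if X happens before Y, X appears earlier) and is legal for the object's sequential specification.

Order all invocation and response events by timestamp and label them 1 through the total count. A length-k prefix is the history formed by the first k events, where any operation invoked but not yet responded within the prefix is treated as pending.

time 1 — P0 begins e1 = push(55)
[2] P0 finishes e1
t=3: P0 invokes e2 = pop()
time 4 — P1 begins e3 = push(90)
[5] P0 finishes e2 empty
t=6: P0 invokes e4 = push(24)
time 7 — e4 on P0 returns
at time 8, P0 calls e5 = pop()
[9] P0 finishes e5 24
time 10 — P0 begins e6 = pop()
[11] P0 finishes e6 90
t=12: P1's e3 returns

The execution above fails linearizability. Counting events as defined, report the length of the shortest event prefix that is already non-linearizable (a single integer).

5

events 1..4 are linearizable; a witness order is e1:
1. e1 push(55), leaving stack <55>
adding event 5 (e2 responds at 5) leaves no legal real-time order
including or dropping the 1 pending operation (e3) in any combination fails
one such order, e1, e2 (pending dropped), breaks at step 2 where e2 pop() → empty is illegal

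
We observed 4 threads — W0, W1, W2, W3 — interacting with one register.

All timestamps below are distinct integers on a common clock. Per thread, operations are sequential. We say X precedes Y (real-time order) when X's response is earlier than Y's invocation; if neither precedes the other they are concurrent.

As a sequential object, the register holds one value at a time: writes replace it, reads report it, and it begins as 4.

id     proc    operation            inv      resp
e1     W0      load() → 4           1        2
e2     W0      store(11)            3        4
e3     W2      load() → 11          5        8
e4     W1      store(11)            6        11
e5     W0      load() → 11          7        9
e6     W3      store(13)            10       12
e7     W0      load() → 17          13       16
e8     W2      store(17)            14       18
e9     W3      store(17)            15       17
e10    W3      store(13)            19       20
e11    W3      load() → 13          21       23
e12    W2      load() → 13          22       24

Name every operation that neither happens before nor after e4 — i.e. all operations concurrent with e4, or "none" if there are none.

overlap test against e4 [6,11]: concurrent iff the interval meets 6..11
e1 [1,2]: before
e2 [3,4]: before
e3 [5,8]: concurrent
e5 [7,9]: concurrent
e6 [10,12]: concurrent
e7 [13,16]: after
e8 [14,18]: after
e9 [15,17]: after
e10 [19,20]: after
e11 [21,23]: after
e12 [22,24]: after

e3, e5, e6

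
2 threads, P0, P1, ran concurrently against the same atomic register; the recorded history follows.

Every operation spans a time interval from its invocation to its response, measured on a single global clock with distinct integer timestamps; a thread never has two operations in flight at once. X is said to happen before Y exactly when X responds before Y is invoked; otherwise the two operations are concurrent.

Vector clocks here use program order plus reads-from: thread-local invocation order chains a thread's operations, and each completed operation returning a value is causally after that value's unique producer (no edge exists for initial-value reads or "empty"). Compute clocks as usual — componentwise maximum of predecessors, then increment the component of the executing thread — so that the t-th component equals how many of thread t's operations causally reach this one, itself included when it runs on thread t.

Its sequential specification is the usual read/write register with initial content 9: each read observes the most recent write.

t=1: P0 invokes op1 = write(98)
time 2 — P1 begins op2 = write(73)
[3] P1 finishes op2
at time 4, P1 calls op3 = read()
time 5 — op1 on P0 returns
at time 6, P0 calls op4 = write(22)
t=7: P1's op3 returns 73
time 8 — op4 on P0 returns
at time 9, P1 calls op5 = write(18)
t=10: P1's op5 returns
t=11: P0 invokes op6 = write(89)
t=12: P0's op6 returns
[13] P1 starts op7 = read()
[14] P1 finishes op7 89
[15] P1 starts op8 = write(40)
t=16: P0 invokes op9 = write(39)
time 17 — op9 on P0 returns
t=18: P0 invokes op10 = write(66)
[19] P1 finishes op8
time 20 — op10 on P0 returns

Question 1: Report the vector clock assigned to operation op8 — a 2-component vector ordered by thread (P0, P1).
(3, 5)

op2, invoked 2, has no incoming edges; only P1's bump applies → (0, 1)
op1, invoked 1, has no incoming edges; only P0's bump applies → (1, 0)
VC(op3, invoked at 4): max of VC(op2)=(0, 1), then +1 on thread P1 → (0, 2)
VC(op4, invoked at 6): max of VC(op1)=(1, 0), then +1 on thread P0 → (2, 0)
VC(op5, invoked at 9): max of VC(op3)=(0, 2), then +1 on thread P1 → (0, 3)
VC(op6, invoked at 11): max of VC(op4)=(2, 0), then +1 on thread P0 → (3, 0)
VC(op9, invoked at 16): max of VC(op6)=(3, 0), then +1 on thread P0 → (4, 0)
VC(op10, invoked at 18): max of VC(op9)=(4, 0), then +1 on thread P0 → (5, 0)
VC(op7, invoked at 13): max of VC(op5)=(0, 3), VC(op6)=(3, 0), then +1 on thread P1 → (3, 4)
VC(op8, invoked at 15): max of VC(op7)=(3, 4), then +1 on thread P1 → (3, 5)
target: VC(op8) = (3, 5)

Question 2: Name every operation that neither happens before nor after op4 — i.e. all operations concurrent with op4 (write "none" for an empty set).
op3

concurrent with op4 ([6,8]): every op whose interval crosses 6..8
op1 [1,5]: before
op2 [2,3]: before
op3 [4,7]: concurrent
op5 [9,10]: after
op6 [11,12]: after
op7 [13,14]: after
op8 [15,19]: after
op9 [16,17]: after
op10 [18,20]: after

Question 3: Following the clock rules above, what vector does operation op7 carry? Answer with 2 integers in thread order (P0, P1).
(3, 4)

op2 (invocation 2): nothing precedes it; P1's component alone gives (0, 1)
op1 (invocation 1): nothing precedes it; P0's component alone gives (1, 0)
from VC(op2)=(0, 1), op3 (invoked 4) maxes components and bumps P1 → (0, 2)
from VC(op1)=(1, 0), op4 (invoked 6) maxes components and bumps P0 → (2, 0)
from VC(op3)=(0, 2), op5 (invoked 9) maxes components and bumps P1 → (0, 3)
from VC(op4)=(2, 0), op6 (invoked 11) maxes components and bumps P0 → (3, 0)
from VC(op6)=(3, 0), op9 (invoked 16) maxes components and bumps P0 → (4, 0)
from VC(op9)=(4, 0), op10 (invoked 18) maxes components and bumps P0 → (5, 0)
from VC(op5)=(0, 3), VC(op6)=(3, 0), op7 (invoked 13) maxes components and bumps P1 → (3, 4)
from VC(op7)=(3, 4), op8 (invoked 15) maxes components and bumps P1 → (3, 5)
target: VC(op7) = (3, 4)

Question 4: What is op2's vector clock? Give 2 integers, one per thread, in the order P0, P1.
(0, 1)

no predecessors for op2 (invoked 2): P1 increments from zero → (0, 1)
no predecessors for op1 (invoked 1): P0 increments from zero → (1, 0)
op3 (invocation 4): componentwise max over VC(op2)=(0, 1), +1 at P1, giving (0, 2)
op4 (invocation 6): componentwise max over VC(op1)=(1, 0), +1 at P0, giving (2, 0)
op5 (invocation 9): componentwise max over VC(op3)=(0, 2), +1 at P1, giving (0, 3)
op6 (invocation 11): componentwise max over VC(op4)=(2, 0), +1 at P0, giving (3, 0)
op9 (invocation 16): componentwise max over VC(op6)=(3, 0), +1 at P0, giving (4, 0)
op10 (invocation 18): componentwise max over VC(op9)=(4, 0), +1 at P0, giving (5, 0)
op7 (invocation 13): componentwise max over VC(op5)=(0, 3), VC(op6)=(3, 0), +1 at P1, giving (3, 4)
op8 (invocation 15): componentwise max over VC(op7)=(3, 4), +1 at P1, giving (3, 5)
target: VC(op2) = (0, 1)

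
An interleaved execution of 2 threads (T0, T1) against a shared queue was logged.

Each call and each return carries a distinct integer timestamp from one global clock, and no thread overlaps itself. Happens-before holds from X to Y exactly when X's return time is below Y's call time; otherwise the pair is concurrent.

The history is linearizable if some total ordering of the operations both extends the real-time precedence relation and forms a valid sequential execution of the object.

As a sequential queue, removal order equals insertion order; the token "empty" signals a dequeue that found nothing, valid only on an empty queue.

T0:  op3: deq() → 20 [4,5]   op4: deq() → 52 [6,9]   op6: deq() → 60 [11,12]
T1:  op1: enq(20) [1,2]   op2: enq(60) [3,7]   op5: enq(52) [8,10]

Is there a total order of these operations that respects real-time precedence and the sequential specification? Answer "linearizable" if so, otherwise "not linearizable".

cut after 8 events: linearizable; cut after 9 events (op4 responds, time 9): not linearizable
all 3 real-time-respecting orders fail — 4 completed queue operations, no legal replay
no completion choice of the 1 pending operation (op5) rescues it — every subset was tried
for example op1, op2, op3, op4 (pending dropped) fails at step 4: op4 deq() → 52 is not legal there
for example op1, op3, op2, op4 (pending dropped) fails at step 4: op4 deq() → 52 is not legal there

not linearizable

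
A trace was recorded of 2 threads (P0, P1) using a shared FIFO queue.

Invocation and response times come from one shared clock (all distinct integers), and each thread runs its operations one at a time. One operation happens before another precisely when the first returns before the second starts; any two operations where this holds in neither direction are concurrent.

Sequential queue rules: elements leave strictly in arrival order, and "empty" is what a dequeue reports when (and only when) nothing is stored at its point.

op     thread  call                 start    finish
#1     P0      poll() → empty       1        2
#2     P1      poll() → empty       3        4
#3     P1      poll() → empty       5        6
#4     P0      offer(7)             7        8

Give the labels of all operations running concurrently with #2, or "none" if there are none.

none

concurrent with #2 ([3,4]): every op whose interval crosses 3..4
#1 [1,2]: before
#3 [5,6]: after
#4 [7,8]: after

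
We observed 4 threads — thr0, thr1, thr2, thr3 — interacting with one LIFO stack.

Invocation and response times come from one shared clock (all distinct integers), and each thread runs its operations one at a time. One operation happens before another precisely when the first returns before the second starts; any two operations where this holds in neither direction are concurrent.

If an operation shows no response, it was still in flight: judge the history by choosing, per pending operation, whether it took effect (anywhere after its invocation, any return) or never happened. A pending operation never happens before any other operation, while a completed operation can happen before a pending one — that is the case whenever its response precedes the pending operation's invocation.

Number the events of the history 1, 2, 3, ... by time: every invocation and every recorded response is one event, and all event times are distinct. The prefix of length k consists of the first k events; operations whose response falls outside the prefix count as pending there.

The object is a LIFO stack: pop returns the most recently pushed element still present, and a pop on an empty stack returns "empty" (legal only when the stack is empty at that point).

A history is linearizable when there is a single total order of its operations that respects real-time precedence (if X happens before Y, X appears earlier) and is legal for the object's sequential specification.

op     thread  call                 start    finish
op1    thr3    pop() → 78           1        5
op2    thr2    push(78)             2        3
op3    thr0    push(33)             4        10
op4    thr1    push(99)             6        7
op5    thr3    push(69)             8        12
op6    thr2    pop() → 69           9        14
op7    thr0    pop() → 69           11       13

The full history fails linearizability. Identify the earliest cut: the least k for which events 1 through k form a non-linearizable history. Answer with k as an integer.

events 1..13 are linearizable; a witness order is op2, op1, op3, op4, op5, op7:
1. op2 push(78), leaving stack <78>
2. op1 pop() → 78, leaving stack <>
3. op3 push(33), leaving stack <33>
4. op4 push(99), leaving stack <33,99>
5. op5 push(69), leaving stack <33,99,69>
6. op7 pop() → 69, leaving stack <33,99>
with event 14 included (op6 responding at time 14), all real-time-consistent orders fail
e.g. op1, op2, op3, op4, op5, op6, op7: illegal at step 1, since op1 pop() → 78 cannot apply there
e.g. op1, op2, op3, op4, op5, op7, op6: illegal at step 1, since op1 pop() → 78 cannot apply there

14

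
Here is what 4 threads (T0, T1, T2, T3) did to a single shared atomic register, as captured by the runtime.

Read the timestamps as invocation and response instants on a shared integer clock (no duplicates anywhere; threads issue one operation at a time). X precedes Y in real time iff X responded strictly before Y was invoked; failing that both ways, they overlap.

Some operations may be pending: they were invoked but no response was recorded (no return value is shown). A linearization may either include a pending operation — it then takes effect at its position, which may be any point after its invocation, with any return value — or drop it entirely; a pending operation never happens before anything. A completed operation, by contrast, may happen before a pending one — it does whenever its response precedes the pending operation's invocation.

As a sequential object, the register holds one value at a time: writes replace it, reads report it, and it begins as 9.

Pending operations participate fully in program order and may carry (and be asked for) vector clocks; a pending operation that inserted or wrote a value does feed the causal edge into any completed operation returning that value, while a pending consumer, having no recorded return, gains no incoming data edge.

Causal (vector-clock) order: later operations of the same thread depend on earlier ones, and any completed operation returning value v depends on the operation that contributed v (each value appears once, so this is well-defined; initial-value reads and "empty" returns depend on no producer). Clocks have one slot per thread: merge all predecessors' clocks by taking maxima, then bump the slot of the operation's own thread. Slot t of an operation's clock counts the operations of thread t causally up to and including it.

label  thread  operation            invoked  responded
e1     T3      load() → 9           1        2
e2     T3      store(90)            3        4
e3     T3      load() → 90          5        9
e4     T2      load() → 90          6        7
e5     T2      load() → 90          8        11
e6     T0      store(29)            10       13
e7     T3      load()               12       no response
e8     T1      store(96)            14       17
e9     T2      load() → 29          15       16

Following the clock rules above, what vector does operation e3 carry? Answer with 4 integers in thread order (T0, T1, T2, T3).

root op e1, invoked 1: fresh clock plus T3's own tick → (0, 0, 0, 1)
root op e8, invoked 14: fresh clock plus T1's own tick → (0, 1, 0, 0)
root op e6, invoked 10: fresh clock plus T0's own tick → (1, 0, 0, 0)
VC(e2, invoked at 3): max of VC(e1)=(0, 0, 0, 1), then +1 on thread T3 → (0, 0, 0, 2)
VC(e3, invoked at 5): max of VC(e2)=(0, 0, 0, 2), then +1 on thread T3 → (0, 0, 0, 3)
VC(e4, invoked at 6): max of VC(e2)=(0, 0, 0, 2), then +1 on thread T2 → (0, 0, 1, 2)
VC(e7, invoked at 12): max of VC(e3)=(0, 0, 0, 3), then +1 on thread T3 → (0, 0, 0, 4)
VC(e5, invoked at 8): max of VC(e2)=(0, 0, 0, 2), VC(e4)=(0, 0, 1, 2), then +1 on thread T2 → (0, 0, 2, 2)
VC(e9, invoked at 15): max of VC(e5)=(0, 0, 2, 2), VC(e6)=(1, 0, 0, 0), then +1 on thread T2 → (1, 0, 3, 2)
target: VC(e3) = (0, 0, 0, 3)

(0, 0, 0, 3)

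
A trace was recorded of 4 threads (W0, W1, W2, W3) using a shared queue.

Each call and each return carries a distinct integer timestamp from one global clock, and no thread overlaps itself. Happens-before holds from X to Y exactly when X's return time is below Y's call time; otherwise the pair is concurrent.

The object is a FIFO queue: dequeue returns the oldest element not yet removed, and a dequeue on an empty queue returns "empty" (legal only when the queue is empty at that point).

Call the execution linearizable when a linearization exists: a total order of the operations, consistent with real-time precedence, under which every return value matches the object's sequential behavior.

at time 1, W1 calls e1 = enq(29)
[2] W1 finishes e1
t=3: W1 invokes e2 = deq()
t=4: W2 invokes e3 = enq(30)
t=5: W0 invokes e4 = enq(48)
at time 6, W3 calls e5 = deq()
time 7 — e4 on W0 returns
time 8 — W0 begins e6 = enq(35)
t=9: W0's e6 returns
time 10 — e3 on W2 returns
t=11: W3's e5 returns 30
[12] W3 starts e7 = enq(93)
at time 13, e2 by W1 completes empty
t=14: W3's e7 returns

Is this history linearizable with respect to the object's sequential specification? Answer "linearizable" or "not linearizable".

through event 12 a valid linearization exists; event 13 (e2 responding at time 13) ends that
every one of the 60 real-time-consistent orders over 6 completed queue ops fails the sequential spec
include/drop combinations of the 1 pending operation (e7) were all tried; none helps
e.g. e1, e2, e3, e4, e5, e6 (pending dropped): illegal at step 2, since e2 deq() → empty cannot apply there
e.g. e1, e2, e3, e4, e6, e5 (pending dropped): illegal at step 2, since e2 deq() → empty cannot apply there

not linearizable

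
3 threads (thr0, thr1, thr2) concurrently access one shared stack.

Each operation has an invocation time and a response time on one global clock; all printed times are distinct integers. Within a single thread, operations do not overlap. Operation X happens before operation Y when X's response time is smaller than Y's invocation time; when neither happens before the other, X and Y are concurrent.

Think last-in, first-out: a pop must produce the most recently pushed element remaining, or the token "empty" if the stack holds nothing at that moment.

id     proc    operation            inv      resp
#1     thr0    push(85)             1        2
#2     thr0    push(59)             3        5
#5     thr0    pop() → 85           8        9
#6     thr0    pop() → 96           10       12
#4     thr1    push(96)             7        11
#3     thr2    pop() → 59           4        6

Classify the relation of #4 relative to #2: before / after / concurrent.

after

#4 spans [7,11], #2 spans [3,5]
resp(#2)=5 < inv(#4)=7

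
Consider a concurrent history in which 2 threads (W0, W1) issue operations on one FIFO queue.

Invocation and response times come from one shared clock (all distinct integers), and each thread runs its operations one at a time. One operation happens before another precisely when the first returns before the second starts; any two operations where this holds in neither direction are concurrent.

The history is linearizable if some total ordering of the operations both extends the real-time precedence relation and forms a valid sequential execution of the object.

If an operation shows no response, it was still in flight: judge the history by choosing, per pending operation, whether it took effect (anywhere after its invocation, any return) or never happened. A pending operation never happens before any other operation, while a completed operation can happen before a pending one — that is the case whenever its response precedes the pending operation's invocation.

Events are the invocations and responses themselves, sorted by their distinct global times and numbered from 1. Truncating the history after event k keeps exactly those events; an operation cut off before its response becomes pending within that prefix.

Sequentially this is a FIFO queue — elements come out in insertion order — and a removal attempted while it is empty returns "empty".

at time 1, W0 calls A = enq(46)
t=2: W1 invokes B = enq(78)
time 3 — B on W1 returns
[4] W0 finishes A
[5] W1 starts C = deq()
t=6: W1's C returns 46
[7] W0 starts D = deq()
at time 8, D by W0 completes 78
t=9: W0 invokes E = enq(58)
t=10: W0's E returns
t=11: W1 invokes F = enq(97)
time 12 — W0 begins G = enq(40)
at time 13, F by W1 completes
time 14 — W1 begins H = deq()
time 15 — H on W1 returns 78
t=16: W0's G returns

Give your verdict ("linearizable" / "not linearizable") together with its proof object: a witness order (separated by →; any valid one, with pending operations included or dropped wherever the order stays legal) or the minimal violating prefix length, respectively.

not linearizable — minimal violating prefix: 15 events

through event 14 a valid linearization exists; event 15 (H responding at time 15) ends that
7 completed operations, 2 real-time-consistent orders — every FIFO queue replay fails
including or dropping the 1 pending operation (G) in any combination fails
for example A, B, C, D, E, F, H (pending dropped) fails at step 7: H deq() → 78 is not legal there
for example B, A, C, D, E, F, H (pending dropped) fails at step 3: C deq() → 46 is not legal there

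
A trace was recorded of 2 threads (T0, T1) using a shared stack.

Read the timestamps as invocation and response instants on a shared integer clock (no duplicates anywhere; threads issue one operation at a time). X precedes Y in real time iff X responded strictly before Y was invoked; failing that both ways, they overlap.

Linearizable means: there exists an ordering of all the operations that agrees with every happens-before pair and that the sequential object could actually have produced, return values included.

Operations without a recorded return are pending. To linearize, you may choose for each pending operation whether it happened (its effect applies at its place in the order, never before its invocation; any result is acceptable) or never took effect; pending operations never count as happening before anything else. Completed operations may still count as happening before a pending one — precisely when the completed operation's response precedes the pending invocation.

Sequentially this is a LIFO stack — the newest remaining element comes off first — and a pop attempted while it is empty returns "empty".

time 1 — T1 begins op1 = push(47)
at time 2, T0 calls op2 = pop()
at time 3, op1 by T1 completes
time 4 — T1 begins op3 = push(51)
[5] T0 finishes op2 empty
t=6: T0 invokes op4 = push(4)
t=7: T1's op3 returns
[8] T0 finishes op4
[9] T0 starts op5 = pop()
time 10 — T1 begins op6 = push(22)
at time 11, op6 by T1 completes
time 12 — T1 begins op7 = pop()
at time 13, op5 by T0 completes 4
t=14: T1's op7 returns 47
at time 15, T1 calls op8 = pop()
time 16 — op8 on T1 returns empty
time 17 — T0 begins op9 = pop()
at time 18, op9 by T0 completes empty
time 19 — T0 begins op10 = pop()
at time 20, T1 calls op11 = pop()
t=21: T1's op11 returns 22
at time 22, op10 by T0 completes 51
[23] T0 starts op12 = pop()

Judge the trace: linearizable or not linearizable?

events 1..13 are fine; event 14 — the response of op7 at time 14 — makes the prefix non-linearizable
7 completed operations, 15 real-time-consistent orders — every stack replay fails
take op1, op2, op3, op4, op5, op6, op7: step 2 already fails, because op2 pop() → empty cannot occur there
take op1, op2, op3, op4, op6, op5, op7: step 2 already fails, because op2 pop() → empty cannot occur there

not linearizable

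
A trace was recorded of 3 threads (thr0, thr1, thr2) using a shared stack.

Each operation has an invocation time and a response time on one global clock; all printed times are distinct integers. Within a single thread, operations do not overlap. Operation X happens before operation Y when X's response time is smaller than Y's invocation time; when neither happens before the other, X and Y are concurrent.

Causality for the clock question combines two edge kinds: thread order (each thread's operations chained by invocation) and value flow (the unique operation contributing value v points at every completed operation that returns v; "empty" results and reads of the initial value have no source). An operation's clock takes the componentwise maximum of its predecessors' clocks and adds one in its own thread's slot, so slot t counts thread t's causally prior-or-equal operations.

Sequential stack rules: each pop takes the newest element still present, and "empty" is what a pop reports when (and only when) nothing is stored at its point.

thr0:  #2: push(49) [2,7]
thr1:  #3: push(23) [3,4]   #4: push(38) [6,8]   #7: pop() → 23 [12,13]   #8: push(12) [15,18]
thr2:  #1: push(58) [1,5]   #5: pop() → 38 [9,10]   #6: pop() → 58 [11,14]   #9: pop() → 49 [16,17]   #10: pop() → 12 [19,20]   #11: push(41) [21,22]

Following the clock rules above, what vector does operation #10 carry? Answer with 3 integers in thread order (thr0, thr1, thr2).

(1, 4, 5)

#1, invoked 1, has no incoming edges; only thr2's bump applies → (0, 0, 1)
#3, invoked 3, has no incoming edges; only thr1's bump applies → (0, 1, 0)
#2, invoked 2, has no incoming edges; only thr0's bump applies → (1, 0, 0)
merge at #4 (invoked 6): VC(#3)=(0, 1, 0), own-thread bump on thr1 → (0, 2, 0)
merge at #7 (invoked 12): VC(#3)=(0, 1, 0), VC(#4)=(0, 2, 0), own-thread bump on thr1 → (0, 3, 0)
merge at #5 (invoked 9): VC(#1)=(0, 0, 1), VC(#4)=(0, 2, 0), own-thread bump on thr2 → (0, 2, 2)
merge at #8 (invoked 15): VC(#7)=(0, 3, 0), own-thread bump on thr1 → (0, 4, 0)
merge at #6 (invoked 11): VC(#1)=(0, 0, 1), VC(#5)=(0, 2, 2), own-thread bump on thr2 → (0, 2, 3)
merge at #9 (invoked 16): VC(#2)=(1, 0, 0), VC(#6)=(0, 2, 3), own-thread bump on thr2 → (1, 2, 4)
merge at #10 (invoked 19): VC(#8)=(0, 4, 0), VC(#9)=(1, 2, 4), own-thread bump on thr2 → (1, 4, 5)
merge at #11 (invoked 21): VC(#10)=(1, 4, 5), own-thread bump on thr2 → (1, 4, 6)
target: VC(#10) = (1, 4, 5)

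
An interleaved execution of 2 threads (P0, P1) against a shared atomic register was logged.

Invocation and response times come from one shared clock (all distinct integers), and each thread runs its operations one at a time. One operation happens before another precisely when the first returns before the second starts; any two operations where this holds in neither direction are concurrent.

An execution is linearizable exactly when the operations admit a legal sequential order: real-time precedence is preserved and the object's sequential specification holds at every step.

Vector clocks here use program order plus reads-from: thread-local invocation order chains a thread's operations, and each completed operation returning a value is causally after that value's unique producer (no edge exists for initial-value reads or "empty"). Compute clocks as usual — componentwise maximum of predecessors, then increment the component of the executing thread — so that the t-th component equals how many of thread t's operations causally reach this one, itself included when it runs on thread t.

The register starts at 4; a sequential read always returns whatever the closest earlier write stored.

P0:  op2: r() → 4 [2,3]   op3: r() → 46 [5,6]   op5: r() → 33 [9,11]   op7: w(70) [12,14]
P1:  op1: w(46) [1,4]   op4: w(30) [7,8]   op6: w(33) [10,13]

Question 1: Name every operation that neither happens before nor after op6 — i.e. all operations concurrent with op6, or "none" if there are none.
Answer: op5, op7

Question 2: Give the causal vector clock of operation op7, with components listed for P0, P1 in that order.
Answer: (4, 3)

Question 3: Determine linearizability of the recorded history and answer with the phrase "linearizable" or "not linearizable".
linearizable

witness order: op2, op1, op3, op4, op6, op5, op7
1. op2 r() → 4, leaving value 4
2. op1 w(46), leaving value 46
3. op3 r() → 46, leaving value 46
4. op4 w(30), leaving value 30
5. op6 w(33), leaving value 33
6. op5 r() → 33, leaving value 33
7. op7 w(70), leaving value 70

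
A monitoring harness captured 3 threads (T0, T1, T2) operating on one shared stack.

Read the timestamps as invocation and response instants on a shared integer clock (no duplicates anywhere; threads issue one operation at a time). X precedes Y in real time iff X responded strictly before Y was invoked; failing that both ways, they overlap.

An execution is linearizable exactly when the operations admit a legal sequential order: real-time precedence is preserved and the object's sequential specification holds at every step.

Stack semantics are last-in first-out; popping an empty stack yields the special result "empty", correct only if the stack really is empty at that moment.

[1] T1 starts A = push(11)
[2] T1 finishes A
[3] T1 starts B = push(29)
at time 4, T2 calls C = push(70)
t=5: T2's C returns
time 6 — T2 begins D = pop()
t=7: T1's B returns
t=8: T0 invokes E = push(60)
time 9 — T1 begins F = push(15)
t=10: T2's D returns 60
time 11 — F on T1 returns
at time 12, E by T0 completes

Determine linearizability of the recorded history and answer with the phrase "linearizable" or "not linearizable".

a witness: A, B, C, E, D, F
1. A push(11), leaving stack <11>
2. B push(29), leaving stack <11,29>
3. C push(70), leaving stack <11,29,70>
4. E push(60), leaving stack <11,29,70,60>
5. D pop() → 60, leaving stack <11,29,70>
6. F push(15), leaving stack <11,29,70,15>

linearizable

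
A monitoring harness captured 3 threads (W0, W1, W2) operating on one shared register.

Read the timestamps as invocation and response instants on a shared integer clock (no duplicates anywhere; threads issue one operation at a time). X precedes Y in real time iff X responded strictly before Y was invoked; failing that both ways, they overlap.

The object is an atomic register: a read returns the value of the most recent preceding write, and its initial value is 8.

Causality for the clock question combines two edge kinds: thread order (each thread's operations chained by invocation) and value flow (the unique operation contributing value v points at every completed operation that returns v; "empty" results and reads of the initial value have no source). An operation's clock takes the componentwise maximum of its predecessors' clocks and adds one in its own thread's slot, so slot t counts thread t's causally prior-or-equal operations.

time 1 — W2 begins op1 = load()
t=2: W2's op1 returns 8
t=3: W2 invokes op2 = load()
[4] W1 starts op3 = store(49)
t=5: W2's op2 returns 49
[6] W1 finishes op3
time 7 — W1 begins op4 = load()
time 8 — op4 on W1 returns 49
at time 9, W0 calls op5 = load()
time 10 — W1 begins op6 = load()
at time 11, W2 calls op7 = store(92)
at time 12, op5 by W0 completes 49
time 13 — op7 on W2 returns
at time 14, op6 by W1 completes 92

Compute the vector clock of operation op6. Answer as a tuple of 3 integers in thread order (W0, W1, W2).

(0, 3, 3)

op1 (invocation 1): nothing precedes it; W2's component alone gives (0, 0, 1)
op3 (invocation 4): nothing precedes it; W1's component alone gives (0, 1, 0)
op4, invoked 7, takes VC(op3)=(0, 1, 0) under max, adds 1 for W1 → (0, 2, 0)
op5, invoked 9, takes VC(op3)=(0, 1, 0) under max, adds 1 for W0 → (1, 1, 0)
op2, invoked 3, takes VC(op1)=(0, 0, 1), VC(op3)=(0, 1, 0) under max, adds 1 for W2 → (0, 1, 2)
op7, invoked 11, takes VC(op2)=(0, 1, 2) under max, adds 1 for W2 → (0, 1, 3)
op6, invoked 10, takes VC(op4)=(0, 2, 0), VC(op7)=(0, 1, 3) under max, adds 1 for W1 → (0, 3, 3)
target: VC(op6) = (0, 3, 3)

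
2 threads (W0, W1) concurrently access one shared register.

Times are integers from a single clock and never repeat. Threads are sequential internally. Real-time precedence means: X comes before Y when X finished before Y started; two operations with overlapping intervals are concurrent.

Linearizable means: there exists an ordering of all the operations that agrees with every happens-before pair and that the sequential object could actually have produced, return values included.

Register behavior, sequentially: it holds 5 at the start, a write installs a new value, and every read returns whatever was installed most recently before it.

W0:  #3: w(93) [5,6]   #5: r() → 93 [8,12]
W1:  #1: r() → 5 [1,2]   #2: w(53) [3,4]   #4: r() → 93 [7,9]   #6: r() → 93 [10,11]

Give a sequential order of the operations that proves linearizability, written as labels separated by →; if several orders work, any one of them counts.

1. #1 r() → 5, leaving value 5
2. #2 w(53), leaving value 53
3. #3 w(93), leaving value 93
4. #4 r() → 93, leaving value 93
5. #5 r() → 93, leaving value 93
6. #6 r() → 93, leaving value 93

#1 → #2 → #3 → #4 → #5 → #6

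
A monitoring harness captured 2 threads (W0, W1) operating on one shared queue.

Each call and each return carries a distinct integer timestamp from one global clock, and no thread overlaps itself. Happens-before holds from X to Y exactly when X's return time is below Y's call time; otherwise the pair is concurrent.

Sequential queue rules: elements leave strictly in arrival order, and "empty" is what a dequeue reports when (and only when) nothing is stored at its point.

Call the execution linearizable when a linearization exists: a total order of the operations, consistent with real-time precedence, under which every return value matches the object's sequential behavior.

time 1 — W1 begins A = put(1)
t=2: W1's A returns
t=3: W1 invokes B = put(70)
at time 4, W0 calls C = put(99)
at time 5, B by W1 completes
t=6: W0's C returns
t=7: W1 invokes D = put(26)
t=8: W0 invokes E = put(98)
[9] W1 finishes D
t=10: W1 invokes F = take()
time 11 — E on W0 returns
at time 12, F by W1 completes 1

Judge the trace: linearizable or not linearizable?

linearizable

witness order: A, B, C, D, E, F
step 1: A put(1) — queue <1>
step 2: B put(70) — queue <1,70>
step 3: C put(99) — queue <1,70,99>
step 4: D put(26) — queue <1,70,99,26>
step 5: E put(98) — queue <1,70,99,26,98>
step 6: F take() → 1 — queue <70,99,26,98>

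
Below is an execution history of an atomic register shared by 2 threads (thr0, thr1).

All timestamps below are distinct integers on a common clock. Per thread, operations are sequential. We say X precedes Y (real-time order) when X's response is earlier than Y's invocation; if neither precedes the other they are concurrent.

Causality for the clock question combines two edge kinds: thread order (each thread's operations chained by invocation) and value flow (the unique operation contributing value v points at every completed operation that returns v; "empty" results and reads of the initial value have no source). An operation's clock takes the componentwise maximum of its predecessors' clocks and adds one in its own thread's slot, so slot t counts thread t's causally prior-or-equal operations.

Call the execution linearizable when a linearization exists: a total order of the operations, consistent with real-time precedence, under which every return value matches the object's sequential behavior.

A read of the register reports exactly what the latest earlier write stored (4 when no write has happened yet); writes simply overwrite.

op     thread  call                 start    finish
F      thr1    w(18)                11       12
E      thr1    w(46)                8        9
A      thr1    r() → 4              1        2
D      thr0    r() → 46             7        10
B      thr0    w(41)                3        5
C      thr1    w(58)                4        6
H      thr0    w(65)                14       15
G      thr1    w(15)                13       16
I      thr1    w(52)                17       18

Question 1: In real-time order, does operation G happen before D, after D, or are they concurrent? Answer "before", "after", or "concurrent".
after

G spans [13,16], D spans [7,10]
resp(D)=10 < inv(G)=13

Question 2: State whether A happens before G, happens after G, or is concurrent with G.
before

A spans [1,2], G spans [13,16]
resp(A)=2 < inv(G)=13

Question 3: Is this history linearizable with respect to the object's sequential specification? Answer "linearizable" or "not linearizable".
linearizable

witness order: A, B, C, E, D, F, G, H, I
step 1: A r() → 4 — value 4
step 2: B w(41) — value 41
step 3: C w(58) — value 58
step 4: E w(46) — value 46
step 5: D r() → 46 — value 46
step 6: F w(18) — value 18
step 7: G w(15) — value 15
step 8: H w(65) — value 65
step 9: I w(52) — value 52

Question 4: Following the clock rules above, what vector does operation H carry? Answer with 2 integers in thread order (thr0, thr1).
(3, 3)

root op A, invoked 1: fresh clock plus thr1's own tick → (0, 1)
root op B, invoked 3: fresh clock plus thr0's own tick → (1, 0)
merge at C (invoked 4): VC(A)=(0, 1), own-thread bump on thr1 → (0, 2)
merge at E (invoked 8): VC(C)=(0, 2), own-thread bump on thr1 → (0, 3)
merge at F (invoked 11): VC(E)=(0, 3), own-thread bump on thr1 → (0, 4)
merge at G (invoked 13): VC(F)=(0, 4), own-thread bump on thr1 → (0, 5)
merge at D (invoked 7): VC(B)=(1, 0), VC(E)=(0, 3), own-thread bump on thr0 → (2, 3)
merge at I (invoked 17): VC(G)=(0, 5), own-thread bump on thr1 → (0, 6)
merge at H (invoked 14): VC(D)=(2, 3), own-thread bump on thr0 → (3, 3)
target: VC(H) = (3, 3)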